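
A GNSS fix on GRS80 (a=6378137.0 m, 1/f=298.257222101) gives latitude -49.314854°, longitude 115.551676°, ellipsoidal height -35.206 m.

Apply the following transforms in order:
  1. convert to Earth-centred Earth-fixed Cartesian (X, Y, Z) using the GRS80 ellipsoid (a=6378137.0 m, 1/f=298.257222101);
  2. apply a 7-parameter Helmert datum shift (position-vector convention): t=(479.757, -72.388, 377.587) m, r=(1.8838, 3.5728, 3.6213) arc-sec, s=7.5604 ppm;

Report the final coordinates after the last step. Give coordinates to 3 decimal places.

X=-1796549.513 m, Y=3758449.464 m, Z=-4813025.103 m

start: φ=-49.314854°, λ=115.551676°, h=-35.206 m
→ ECEF (a=6378137.000, f=1/298.257222101): X=-1796866.3221, Y=3758481.0226, Z=-4813431.7494
→ Helmert 7p (PV): X=-1796549.5127, Y=3758449.4642, Z=-4813025.1032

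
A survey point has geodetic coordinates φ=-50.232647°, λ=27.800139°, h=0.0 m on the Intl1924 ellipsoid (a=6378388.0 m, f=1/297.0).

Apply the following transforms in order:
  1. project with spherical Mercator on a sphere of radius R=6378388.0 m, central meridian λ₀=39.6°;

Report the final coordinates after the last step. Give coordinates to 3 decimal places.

start: φ=-50.232647°, λ=27.800139°, h=0.000 m
→ merc (R=6378388.0, λ₀=39.6°): E=-1313606.2105, N=-6486919.3849

E=-1313606.211 m, N=-6486919.385 m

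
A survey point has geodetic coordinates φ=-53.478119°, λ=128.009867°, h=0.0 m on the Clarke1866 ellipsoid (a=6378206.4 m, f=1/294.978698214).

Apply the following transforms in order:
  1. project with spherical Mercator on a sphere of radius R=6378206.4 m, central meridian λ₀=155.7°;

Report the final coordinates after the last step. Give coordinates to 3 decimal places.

start: φ=-53.478119°, λ=128.009867°, h=0.000 m
→ merc (R=6378206.4, λ₀=155.7°): E=-3082485.0455, N=-7072008.3110

E=-3082485.045 m, N=-7072008.311 m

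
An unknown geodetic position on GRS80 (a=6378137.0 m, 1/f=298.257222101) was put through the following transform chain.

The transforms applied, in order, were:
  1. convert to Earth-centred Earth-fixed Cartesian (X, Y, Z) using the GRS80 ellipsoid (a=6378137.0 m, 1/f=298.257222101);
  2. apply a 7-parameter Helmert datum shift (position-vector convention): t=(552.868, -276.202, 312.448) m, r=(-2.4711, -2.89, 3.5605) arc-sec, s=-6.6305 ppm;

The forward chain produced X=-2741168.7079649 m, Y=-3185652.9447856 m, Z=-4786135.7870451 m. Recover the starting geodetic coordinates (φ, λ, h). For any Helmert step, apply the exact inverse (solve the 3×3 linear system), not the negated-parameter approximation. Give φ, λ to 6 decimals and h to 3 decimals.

start: X=-2741168.7080, Y=-3185652.9448, Z=-4786135.7870 m
→ Helmert⁻¹: X=-2741861.8029, Y=-3185293.1910, Z=-4786479.7158
→ geod (Bowring, a=6378137.000): φ=-48.90535100°, λ=-130.72147100°, h=3759.2650 m

φ=-48.905351°, λ=-130.721471°, h=3759.265 m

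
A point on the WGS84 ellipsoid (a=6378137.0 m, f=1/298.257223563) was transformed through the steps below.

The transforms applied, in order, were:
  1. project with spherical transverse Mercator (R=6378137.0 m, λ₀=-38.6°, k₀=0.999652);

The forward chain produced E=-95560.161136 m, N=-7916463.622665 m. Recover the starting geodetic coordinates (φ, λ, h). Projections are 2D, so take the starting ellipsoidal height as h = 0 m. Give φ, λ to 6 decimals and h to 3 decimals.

start: E=-95560.1611, N=-7916463.6227 m
→ tm⁻¹: φ=-71.12073200°, λ=-41.25463400°

φ=-71.120732°, λ=-41.254634°, h=0.000 m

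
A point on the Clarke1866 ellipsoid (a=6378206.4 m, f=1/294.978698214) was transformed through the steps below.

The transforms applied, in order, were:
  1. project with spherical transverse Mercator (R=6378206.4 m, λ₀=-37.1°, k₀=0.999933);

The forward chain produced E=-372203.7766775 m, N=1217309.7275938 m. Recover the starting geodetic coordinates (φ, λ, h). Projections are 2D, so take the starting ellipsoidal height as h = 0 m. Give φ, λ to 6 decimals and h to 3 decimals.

start: E=-372203.7767, N=1217309.7276 m
→ tm⁻¹: φ=10.91706800°, λ=-40.50352100°

φ=10.917068°, λ=-40.503521°, h=0.000 m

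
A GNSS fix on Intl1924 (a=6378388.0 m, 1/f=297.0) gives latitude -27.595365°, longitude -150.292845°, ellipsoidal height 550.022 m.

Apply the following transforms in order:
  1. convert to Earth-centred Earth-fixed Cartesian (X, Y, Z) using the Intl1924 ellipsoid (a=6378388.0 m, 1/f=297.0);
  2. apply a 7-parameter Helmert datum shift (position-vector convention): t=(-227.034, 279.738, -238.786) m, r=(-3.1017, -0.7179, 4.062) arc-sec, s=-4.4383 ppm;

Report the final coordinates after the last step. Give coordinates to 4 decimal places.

X=-4913949.4593 m, Y=-2803449.6315 m, Z=-2937336.1356 m

start: φ=-27.595365°, λ=-150.292845°, h=550.022 m
→ ECEF (a=6378388.000, f=1/297.0): X=-4913809.6683, Y=-2803600.8780, Z=-2937135.4420
→ Helmert 7p (PV): X=-4913949.4593, Y=-2803449.6315, Z=-2937336.1356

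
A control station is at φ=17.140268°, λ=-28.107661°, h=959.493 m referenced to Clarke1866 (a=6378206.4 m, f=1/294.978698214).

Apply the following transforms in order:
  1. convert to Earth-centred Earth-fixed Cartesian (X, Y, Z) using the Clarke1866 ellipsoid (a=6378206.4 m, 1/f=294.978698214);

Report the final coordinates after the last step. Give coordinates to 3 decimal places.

X=5378503.393 m, Y=-2872777.615 m, Z=1867842.459 m

start: φ=17.140268°, λ=-28.107661°, h=959.493 m
→ ECEF (a=6378206.400, f=1/294.978698214): X=5378503.3932, Y=-2872777.6148, Z=1867842.4591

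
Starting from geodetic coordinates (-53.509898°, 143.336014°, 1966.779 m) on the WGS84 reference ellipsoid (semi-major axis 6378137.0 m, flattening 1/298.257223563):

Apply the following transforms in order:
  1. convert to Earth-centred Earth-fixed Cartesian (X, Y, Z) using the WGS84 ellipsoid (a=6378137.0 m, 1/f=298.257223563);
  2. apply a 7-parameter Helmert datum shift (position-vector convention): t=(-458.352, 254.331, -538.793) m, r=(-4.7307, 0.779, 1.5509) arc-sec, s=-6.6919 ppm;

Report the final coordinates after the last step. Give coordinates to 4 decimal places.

X=-3050555.8958 m, Y=2270578.9291 m, Z=-5106619.0294 m

start: φ=-53.509898°, λ=143.336014°, h=1966.779 m
→ ECEF (a=6378137.000, f=1/298.257223563): X=-3050081.5991, Y=2270479.8327, Z=-5106073.8517
→ Helmert 7p (PV): X=-3050555.8958, Y=2270578.9291, Z=-5106619.0294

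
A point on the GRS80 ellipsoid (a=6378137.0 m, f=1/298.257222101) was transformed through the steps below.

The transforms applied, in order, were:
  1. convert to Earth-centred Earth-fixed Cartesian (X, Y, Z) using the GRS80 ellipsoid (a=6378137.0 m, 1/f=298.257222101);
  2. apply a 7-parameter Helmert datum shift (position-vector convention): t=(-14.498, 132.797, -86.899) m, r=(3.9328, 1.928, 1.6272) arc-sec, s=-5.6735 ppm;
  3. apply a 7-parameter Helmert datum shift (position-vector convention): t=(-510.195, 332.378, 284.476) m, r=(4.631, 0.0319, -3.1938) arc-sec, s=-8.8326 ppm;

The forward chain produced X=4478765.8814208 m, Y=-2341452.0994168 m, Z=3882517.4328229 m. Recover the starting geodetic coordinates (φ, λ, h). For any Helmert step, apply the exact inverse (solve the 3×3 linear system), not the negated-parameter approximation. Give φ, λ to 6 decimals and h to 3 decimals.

start: X=4478765.8814, Y=-2341452.0994, Z=3882517.4328 m
→ Helmert⁻¹: X=4479351.2980, Y=-2341648.6387, Z=3882320.5141
→ Helmert⁻¹: X=4479336.4453, Y=-2341756.0319, Z=3882515.9591
→ geod (Bowring, a=6378137.000): φ=37.71478100°, λ=-27.60015600°, h=3378.7340 m

φ=37.714781°, λ=-27.600156°, h=3378.734 m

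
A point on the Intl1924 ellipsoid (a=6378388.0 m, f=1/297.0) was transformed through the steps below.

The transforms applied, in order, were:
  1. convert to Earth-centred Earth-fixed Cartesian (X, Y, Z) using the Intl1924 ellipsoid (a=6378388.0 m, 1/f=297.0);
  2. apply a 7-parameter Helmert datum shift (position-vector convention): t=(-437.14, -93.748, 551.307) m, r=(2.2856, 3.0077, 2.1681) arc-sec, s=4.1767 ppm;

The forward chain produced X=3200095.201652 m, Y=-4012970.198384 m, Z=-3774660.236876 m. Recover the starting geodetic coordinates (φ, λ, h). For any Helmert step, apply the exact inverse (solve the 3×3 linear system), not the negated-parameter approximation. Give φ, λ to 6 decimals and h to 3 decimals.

start: X=3200095.2017, Y=-4012970.1984, Z=-3774660.2369 m
→ Helmert⁻¹: X=3200531.8407, Y=-4012935.1630, Z=-3775104.6397
→ geod (Bowring, a=6378388.000): φ=-36.51786500°, λ=-51.42575400°, h=868.2670 m

φ=-36.517865°, λ=-51.425754°, h=868.267 m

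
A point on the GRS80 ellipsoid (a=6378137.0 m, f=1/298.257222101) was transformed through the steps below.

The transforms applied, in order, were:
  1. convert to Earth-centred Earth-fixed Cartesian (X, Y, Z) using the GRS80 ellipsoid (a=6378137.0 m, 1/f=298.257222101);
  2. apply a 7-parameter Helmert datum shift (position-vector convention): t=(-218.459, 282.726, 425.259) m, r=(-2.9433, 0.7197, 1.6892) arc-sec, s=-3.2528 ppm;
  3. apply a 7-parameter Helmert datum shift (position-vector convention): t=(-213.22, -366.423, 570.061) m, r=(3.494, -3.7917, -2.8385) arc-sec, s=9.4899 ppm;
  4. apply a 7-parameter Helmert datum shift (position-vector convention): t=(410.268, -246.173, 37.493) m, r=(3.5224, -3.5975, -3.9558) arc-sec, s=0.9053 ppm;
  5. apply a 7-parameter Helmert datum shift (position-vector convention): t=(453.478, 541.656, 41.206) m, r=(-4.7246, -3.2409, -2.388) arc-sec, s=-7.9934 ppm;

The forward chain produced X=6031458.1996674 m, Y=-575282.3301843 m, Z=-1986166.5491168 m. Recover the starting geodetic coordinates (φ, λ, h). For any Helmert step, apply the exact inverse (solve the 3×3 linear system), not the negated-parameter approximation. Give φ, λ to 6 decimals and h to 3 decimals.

start: X=6031458.1997, Y=-575282.3302, Z=-1986166.5491 m
→ Helmert⁻¹: X=6031028.3856, Y=-575713.2677, Z=-1986331.5803
→ Helmert⁻¹: X=6030589.0468, Y=-575384.8406, Z=-1986462.6297
→ Helmert⁻¹: X=6030716.4194, Y=-574963.6299, Z=-1987114.9553
→ Helmert⁻¹: X=6030956.7197, Y=-575269.2563, Z=-1987533.8450
→ geod (Bowring, a=6378137.000): φ=-18.27721400°, λ=-5.44873400°, h=-26.9710 m

φ=-18.277214°, λ=-5.448734°, h=-26.971 m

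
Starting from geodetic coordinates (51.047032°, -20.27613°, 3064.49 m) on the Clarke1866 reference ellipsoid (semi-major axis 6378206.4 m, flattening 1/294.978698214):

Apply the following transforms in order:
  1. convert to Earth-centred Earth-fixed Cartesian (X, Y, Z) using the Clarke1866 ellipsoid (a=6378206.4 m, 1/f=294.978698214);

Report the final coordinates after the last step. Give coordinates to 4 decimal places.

start: φ=51.047032°, λ=-20.276130°, h=3064.490 m
→ ECEF (a=6378206.400, f=1/294.978698214): X=3770916.7537, Y=-1393118.7694, Z=4939014.7239

X=3770916.7537 m, Y=-1393118.7694 m, Z=4939014.7239 m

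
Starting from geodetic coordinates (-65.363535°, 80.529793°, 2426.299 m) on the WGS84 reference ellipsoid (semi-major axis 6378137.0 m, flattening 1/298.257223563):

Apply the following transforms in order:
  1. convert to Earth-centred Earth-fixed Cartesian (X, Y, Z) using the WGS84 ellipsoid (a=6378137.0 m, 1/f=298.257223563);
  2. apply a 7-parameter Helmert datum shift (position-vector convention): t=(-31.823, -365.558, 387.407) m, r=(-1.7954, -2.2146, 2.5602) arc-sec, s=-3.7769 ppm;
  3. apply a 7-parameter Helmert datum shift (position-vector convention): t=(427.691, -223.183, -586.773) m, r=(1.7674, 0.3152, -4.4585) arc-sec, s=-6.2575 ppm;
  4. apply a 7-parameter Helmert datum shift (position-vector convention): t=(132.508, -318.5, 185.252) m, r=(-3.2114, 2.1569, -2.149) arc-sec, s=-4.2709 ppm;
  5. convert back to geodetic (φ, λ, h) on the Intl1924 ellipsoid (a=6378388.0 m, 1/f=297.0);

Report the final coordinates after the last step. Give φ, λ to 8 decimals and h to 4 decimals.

start: φ=-65.363535°, λ=80.529793°, h=2426.299 m
→ ECEF (a=6378137.000, f=1/298.257223563): X=438843.9477, Y=2630831.0344, Z=-5776928.3788
→ Helmert 7p (PV): X=438839.8378, Y=2630410.7029, Z=-5776537.3408
→ Helmert 7p (PV): X=439312.8126, Y=2630211.0709, Z=-5777066.0989
→ Helmert 7p (PV): X=439410.4372, Y=2629786.8160, Z=-5776901.7179
→ geod (Bowring, a=6378388.000): φ=-65.37169110°, λ=80.51409335°, h=1836.1129 m

φ=-65.37169110°, λ=80.51409335°, h=1836.1129 m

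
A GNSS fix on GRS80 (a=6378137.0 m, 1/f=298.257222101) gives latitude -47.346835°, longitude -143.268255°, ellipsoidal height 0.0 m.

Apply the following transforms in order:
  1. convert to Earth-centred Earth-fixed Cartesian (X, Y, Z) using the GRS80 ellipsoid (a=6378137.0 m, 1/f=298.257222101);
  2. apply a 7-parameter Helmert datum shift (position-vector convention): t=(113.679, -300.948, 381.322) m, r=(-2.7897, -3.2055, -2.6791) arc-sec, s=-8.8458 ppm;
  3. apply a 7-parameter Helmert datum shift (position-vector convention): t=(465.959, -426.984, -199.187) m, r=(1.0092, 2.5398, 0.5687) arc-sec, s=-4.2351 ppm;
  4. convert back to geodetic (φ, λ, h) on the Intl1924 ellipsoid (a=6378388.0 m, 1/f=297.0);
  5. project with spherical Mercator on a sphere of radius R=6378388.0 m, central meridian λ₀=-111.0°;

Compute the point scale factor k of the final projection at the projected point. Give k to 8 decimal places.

1.47588007

start: φ=-47.346835°, λ=-143.268255°, h=0.000 m
→ ECEF (a=6378137.000, f=1/298.257222101): X=-3469779.7650, Y=-2589285.9005, Z=-4667976.5243
→ Helmert 7p (PV): X=-3469596.4810, Y=-2589582.0100, Z=-4667572.8133
→ Helmert 7p (PV): X=-3469166.1611, Y=-2589984.7558, Z=-4667722.1807
→ geod (Bowring, a=6378388.000): φ=-47.34659180°, λ=-143.25598584°, h=-438.6558 m
→ into merc (λ₀=-111.0°): φ=-47.34659180°, λ−λ₀=-32.25598584°
scale k = 1.47588007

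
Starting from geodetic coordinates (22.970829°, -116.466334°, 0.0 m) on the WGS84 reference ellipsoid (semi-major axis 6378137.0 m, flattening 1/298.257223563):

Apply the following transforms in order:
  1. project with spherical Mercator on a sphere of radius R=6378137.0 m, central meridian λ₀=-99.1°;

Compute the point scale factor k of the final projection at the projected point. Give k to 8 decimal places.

1.08612579

start: φ=22.970829°, λ=-116.466334°, h=0.000 m
→ into merc (λ₀=-99.1°): φ=22.97082900°, λ−λ₀=-17.36633400°
scale k = 1.08612579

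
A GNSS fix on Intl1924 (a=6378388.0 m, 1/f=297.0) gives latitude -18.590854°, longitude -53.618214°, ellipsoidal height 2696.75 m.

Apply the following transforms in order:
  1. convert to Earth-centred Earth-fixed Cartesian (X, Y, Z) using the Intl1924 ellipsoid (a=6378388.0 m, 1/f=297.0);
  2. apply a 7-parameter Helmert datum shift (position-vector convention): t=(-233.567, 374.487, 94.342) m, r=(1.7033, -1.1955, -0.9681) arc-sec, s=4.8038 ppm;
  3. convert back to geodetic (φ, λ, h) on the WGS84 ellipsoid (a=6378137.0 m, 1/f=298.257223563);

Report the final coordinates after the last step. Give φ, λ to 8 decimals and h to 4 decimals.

start: φ=-18.590854°, λ=-53.618214°, h=2696.750 m
→ ECEF (a=6378388.000, f=1/297.0): X=3588743.9191, Y=-4870894.9178, Z=-2021360.9441
→ Helmert 7p (PV): X=3588516.4459, Y=-4870543.9813, Z=-2021295.7353
→ geod (Bowring, a=6378137.000): φ=-18.59100042°, λ=-53.61797697°, h=2522.0243 m

φ=-18.59100042°, λ=-53.61797697°, h=2522.0243 m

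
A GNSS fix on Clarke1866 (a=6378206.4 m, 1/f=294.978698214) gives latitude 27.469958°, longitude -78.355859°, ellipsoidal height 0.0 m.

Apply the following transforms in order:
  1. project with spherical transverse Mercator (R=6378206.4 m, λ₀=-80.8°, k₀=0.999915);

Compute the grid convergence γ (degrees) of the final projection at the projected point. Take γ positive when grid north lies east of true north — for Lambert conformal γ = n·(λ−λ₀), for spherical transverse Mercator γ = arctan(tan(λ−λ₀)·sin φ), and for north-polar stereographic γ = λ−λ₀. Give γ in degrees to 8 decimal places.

1.12798045

start: φ=27.469958°, λ=-78.355859°, h=0.000 m
→ into tm (λ₀=-80.8°): φ=27.46995800°, λ−λ₀=2.44414100°
convergence γ = 1.12798045°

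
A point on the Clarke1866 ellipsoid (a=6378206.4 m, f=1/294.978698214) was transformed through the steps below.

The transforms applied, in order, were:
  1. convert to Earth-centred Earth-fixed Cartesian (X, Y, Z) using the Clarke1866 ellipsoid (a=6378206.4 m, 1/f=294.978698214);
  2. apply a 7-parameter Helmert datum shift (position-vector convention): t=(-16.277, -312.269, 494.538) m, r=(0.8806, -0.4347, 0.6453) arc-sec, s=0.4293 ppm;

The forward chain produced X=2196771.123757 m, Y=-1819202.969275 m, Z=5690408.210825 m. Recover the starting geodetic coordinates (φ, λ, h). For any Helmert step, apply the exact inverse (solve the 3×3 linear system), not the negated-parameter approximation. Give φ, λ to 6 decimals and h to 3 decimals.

start: X=2196771.1238, Y=-1819202.9693, Z=5690408.2108 m
→ Helmert⁻¹: X=2196792.7587, Y=-1818872.5003, Z=5689914.3657
→ geod (Bowring, a=6378206.400): φ=63.53330700°, λ=-39.62364400°, h=3785.3760 m

φ=63.533307°, λ=-39.623644°, h=3785.376 m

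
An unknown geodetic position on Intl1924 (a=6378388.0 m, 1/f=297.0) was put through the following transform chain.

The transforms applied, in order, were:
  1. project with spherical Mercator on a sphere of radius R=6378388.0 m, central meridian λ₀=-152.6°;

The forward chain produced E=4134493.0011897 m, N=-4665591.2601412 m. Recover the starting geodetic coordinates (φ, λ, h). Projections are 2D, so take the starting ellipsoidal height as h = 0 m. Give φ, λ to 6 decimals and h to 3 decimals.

start: E=4134493.0012, N=-4665591.2601 m
→ merc⁻¹: φ=-38.60612000°, λ=-115.46067900°

φ=-38.606120°, λ=-115.460679°, h=0.000 m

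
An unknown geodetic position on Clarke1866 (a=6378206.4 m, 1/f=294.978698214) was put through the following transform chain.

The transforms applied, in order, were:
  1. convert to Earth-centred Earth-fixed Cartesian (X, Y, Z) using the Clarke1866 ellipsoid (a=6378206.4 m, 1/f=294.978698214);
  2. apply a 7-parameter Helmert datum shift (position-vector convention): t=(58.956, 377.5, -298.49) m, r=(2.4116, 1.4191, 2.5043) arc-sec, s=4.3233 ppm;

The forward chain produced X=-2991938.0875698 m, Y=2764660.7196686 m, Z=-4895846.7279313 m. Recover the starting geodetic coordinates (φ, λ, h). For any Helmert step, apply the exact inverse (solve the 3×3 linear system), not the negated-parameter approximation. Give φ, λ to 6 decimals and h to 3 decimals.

φ=-50.428683°, λ=137.264968°, h=3219.375 m

start: X=-2991938.0876, Y=2764660.7197, Z=-4895846.7279 m
→ Helmert⁻¹: X=-2991916.8655, Y=2764250.3563, Z=-4895579.9764
→ geod (Bowring, a=6378206.400): φ=-50.42868300°, λ=137.26496800°, h=3219.3750 m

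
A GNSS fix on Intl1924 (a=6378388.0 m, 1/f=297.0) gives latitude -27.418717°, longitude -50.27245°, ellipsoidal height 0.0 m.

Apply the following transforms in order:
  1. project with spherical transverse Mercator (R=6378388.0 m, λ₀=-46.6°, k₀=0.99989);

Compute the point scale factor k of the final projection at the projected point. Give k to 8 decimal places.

1.00151012

start: φ=-27.418717°, λ=-50.272450°, h=0.000 m
→ into tm (λ₀=-46.6°): φ=-27.41871700°, λ−λ₀=-3.67245000°
scale k = 1.00151012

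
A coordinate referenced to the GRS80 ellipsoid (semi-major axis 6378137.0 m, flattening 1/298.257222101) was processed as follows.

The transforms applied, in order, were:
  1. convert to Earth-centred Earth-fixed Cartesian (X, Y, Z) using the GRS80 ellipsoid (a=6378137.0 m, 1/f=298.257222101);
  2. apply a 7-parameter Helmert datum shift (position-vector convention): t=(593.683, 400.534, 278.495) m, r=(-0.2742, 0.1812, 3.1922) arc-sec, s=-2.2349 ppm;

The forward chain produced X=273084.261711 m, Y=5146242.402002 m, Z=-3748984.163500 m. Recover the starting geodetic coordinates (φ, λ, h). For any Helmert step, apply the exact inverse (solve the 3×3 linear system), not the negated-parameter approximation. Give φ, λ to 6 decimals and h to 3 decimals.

start: X=273084.2617, Y=5146242.4020, Z=-3748984.1635 m
→ Helmert⁻¹: X=272574.1197, Y=5145854.1342, Z=-3749263.9576
→ geod (Bowring, a=6378137.000): φ=-36.22206600°, λ=86.96789600°, h=1972.6500 m

φ=-36.222066°, λ=86.967896°, h=1972.650 m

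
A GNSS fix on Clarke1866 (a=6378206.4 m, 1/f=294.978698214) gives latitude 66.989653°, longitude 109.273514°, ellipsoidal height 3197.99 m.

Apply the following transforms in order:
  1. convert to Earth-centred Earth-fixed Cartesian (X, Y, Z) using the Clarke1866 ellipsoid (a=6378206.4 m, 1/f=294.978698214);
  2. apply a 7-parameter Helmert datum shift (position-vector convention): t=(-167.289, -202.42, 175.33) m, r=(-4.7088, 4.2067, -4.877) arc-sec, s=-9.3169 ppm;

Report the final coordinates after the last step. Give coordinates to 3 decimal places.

X=-825725.416 m, Y=2361373.649 m, Z=5850801.039 m

start: φ=66.989653°, λ=109.273514°, h=3197.990 m
→ ECEF (a=6378206.400, f=1/294.978698214): X=-825740.9773, Y=2361444.9822, Z=5850717.2878
→ Helmert 7p (PV): X=-825725.4163, Y=2361373.6491, Z=5850801.0391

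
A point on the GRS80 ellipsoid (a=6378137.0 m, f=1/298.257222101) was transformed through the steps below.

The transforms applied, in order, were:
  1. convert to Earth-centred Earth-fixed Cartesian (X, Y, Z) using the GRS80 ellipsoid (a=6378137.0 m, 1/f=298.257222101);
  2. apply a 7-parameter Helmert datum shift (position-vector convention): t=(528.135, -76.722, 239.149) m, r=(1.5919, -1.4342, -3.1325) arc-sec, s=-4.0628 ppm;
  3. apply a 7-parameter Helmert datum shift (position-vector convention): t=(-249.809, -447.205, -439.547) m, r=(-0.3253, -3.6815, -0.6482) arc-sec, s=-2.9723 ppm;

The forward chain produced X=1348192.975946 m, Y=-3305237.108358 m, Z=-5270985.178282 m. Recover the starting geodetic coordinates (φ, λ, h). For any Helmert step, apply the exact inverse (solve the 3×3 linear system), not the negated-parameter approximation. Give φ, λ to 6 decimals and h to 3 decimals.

φ=-56.075289°, λ=-67.811699°, h=2060.443 m

start: X=1348192.9759, Y=-3305237.1084, Z=-5270985.1783 m
→ Helmert⁻¹: X=1348363.1067, Y=-3304787.1767, Z=-5270590.5751
→ Helmert⁻¹: X=1347853.9870, Y=-3304744.0905, Z=-5270835.0052
→ geod (Bowring, a=6378137.000): φ=-56.07528900°, λ=-67.81169900°, h=2060.4430 m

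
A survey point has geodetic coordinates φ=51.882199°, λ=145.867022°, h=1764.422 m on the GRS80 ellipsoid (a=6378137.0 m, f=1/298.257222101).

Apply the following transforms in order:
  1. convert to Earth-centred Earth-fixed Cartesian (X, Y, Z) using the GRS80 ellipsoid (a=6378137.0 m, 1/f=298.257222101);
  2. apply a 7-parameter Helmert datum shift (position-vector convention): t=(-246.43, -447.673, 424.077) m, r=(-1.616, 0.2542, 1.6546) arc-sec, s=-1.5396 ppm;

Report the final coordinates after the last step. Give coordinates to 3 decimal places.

X=-3266811.459 m, Y=2213931.269 m, Z=4996514.299 m

start: φ=51.882199°, λ=145.867022°, h=1764.422 m
→ ECEF (a=6378137.000, f=1/298.257222101): X=-3266558.4518, Y=2214369.4124, Z=4996111.2369
→ Helmert 7p (PV): X=-3266811.4585, Y=2213931.2692, Z=4996514.2989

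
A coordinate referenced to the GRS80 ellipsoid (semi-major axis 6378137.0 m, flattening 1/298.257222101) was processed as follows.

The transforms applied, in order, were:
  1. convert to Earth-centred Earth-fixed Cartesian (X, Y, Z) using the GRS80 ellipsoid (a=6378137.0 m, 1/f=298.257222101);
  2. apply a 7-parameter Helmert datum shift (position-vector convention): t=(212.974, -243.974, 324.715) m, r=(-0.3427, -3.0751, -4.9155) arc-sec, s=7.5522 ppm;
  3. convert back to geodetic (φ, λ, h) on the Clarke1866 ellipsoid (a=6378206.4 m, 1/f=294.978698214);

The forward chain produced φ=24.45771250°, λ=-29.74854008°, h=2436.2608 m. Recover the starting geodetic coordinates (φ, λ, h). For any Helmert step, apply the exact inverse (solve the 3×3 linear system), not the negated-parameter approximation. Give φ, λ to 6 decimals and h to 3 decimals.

φ=24.453782°, λ=-29.745974°, h=2003.674 m

start: φ=24.457712°, λ=-29.748540°, h=2436.261 m
→ ECEF (a=6378206.400, f=1/294.978698214): X=5045576.2181, Y=-2883613.8330, Z=2625372.2138
→ Helmert⁻¹: X=5045432.9852, Y=-2883232.2069, Z=2624947.6638
→ geod (Bowring, a=6378137.000): φ=24.45378200°, λ=-29.74597400°, h=2003.6740 m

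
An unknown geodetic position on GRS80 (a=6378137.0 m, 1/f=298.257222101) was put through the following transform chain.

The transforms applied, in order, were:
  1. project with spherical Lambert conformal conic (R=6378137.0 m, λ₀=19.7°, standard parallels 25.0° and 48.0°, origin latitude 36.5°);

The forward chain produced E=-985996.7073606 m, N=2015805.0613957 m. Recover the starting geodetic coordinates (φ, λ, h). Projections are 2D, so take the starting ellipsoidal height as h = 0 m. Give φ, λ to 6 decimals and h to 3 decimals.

start: E=-985996.7074, N=2015805.0614 m
→ lcc⁻¹: φ=54.00220500°, λ=5.01483800°

φ=54.002205°, λ=5.014838°, h=0.000 m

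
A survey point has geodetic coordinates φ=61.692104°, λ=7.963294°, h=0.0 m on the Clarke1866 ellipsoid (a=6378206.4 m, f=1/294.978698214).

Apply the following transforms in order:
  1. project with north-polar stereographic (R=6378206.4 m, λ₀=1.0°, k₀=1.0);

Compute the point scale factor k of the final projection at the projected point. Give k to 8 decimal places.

start: φ=61.692104°, λ=7.963294°, h=0.000 m
→ into stereo (λ₀=1.0°): φ=61.69210400°, λ−λ₀=6.96329400°
scale k = 1.06359670

1.06359670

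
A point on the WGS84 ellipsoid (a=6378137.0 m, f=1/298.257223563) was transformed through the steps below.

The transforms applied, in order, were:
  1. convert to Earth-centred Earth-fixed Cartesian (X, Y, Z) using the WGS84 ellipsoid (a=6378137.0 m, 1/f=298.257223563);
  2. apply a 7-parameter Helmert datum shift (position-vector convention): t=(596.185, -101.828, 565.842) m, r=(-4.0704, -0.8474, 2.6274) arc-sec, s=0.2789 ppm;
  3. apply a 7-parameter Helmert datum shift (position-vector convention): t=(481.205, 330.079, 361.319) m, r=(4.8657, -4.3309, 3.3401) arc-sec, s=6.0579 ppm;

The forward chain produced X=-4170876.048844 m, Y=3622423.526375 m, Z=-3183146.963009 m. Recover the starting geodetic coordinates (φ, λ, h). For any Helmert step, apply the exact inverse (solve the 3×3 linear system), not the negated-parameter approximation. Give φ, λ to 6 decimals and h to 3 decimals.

φ=-30.120754°, λ=139.033642°, h=3993.230 m

start: X=-4170876.0488, Y=3622423.5264, Z=-3183146.9630 m
→ Helmert⁻¹: X=-4171340.1743, Y=3622063.9557, Z=-3183486.8549
→ Helmert⁻¹: X=-4171902.1359, Y=3622280.7470, Z=-3183963.1879
→ geod (Bowring, a=6378137.000): φ=-30.12075400°, λ=139.03364200°, h=3993.2300 m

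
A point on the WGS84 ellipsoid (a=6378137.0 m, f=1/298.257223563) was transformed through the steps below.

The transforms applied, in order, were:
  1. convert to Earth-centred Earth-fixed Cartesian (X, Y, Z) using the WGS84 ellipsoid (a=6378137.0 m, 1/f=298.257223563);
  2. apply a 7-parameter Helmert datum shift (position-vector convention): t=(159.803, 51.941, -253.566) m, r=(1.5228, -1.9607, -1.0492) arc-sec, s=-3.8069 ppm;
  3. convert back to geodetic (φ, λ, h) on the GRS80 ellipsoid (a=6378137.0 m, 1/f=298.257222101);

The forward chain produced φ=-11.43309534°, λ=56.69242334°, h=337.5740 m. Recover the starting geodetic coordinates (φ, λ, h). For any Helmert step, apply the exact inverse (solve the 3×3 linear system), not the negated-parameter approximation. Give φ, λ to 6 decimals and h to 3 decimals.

start: φ=-11.433095°, λ=56.692423°, h=337.574 m
→ ECEF (a=6378137.000, f=1/298.257222101): X=3433581.3178, Y=5225621.9609, Z=-1256065.2886
→ Helmert⁻¹: X=3433396.0665, Y=5225598.1058, Z=-1255887.7196
→ geod (Bowring, a=6378137.000): φ=-11.43174000°, λ=56.69372200°, h=183.1290 m

φ=-11.431740°, λ=56.693722°, h=183.129 m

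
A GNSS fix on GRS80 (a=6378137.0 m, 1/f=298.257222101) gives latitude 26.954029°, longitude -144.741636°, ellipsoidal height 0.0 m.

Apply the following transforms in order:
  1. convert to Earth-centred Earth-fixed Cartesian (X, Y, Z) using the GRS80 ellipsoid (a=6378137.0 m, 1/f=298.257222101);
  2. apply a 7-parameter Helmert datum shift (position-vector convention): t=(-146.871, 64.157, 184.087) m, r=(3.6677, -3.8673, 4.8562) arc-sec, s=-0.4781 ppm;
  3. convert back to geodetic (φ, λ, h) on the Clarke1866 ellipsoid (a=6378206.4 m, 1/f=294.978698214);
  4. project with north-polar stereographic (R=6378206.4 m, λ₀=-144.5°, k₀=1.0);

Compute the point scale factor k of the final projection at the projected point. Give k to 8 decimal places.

1.37618093

start: φ=26.954029°, λ=-144.741636°, h=0.000 m
→ ECEF (a=6378137.000, f=1/298.257222101): X=-4645555.3064, Y=-3284170.8684, Z=2873676.1008
→ Helmert 7p (PV): X=-4645676.5146, Y=-3284265.6122, Z=2873713.3160
→ geod (Bowring, a=6378206.400): φ=26.95543142°, λ=-144.74156153°, h=133.1941 m
→ into stereo (λ₀=-144.5°): φ=26.95543142°, λ−λ₀=-0.24156153°
scale k = 1.37618093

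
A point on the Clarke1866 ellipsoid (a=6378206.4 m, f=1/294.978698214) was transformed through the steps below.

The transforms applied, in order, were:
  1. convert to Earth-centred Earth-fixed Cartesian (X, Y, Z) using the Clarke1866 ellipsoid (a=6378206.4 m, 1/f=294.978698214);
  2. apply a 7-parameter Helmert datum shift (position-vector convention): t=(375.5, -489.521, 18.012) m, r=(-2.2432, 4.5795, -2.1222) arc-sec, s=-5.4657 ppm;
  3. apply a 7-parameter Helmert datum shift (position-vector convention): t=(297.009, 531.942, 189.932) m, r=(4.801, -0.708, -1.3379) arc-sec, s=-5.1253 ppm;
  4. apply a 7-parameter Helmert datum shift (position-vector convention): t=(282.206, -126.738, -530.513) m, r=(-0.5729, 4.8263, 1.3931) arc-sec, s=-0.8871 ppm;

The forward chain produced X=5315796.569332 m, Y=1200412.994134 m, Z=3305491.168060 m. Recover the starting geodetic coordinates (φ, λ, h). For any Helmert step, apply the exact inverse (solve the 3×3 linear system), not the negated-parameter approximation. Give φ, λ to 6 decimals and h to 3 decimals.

start: X=5315796.5693, Y=1200412.9941, Z=3305491.1681 m
→ Helmert⁻¹: X=5315449.8276, Y=1200495.7141, Z=3306152.3221
→ Helmert⁻¹: X=5315183.6239, Y=1200081.3469, Z=3305933.1570
→ Helmert⁻¹: X=5314751.4193, Y=1200596.1573, Z=3306064.2695
→ geod (Bowring, a=6378206.400): φ=31.42074500°, λ=12.72939200°, h=864.8950 m

φ=31.420745°, λ=12.729392°, h=864.895 m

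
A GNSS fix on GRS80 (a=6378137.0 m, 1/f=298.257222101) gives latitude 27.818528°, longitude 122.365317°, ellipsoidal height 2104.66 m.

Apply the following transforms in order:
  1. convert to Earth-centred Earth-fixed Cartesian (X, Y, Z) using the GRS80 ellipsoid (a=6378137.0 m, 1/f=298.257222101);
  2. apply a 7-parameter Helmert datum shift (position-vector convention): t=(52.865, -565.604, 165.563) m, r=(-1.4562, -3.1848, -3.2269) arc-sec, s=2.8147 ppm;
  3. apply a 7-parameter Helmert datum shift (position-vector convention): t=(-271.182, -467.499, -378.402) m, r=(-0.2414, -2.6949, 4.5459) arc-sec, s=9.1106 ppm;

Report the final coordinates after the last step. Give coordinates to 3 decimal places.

X=-3023293.426 m, Y=4768774.645 m, Z=2959413.179 m

start: φ=27.818528°, λ=122.365317°, h=2104.660 m
→ ECEF (a=6378137.000, f=1/298.257222101): X=-3022924.1996, Y=4769745.8425, Z=2959716.1468
→ Helmert 7p (PV): X=-3022850.9221, Y=4769261.8513, Z=2959809.6916
→ Helmert 7p (PV): X=-3023293.4265, Y=4768774.6455, Z=2959413.1789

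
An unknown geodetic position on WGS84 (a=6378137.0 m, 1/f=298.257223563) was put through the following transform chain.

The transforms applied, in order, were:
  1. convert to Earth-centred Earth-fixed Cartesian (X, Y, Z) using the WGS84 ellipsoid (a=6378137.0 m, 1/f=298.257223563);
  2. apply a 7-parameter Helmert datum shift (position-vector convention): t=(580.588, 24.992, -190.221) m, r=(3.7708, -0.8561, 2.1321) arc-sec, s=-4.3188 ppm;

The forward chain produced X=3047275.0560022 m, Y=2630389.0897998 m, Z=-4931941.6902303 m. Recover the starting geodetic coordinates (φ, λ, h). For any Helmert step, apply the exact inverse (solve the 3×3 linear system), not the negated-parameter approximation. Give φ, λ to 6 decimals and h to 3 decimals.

φ=-50.969512°, λ=40.804316°, h=545.903 m

start: X=3047275.0560, Y=2630389.0898, Z=-4931941.6902 m
→ Helmert⁻¹: X=3046714.3448, Y=2630253.8043, Z=-4931833.4985
→ geod (Bowring, a=6378137.000): φ=-50.96951200°, λ=40.80431600°, h=545.9030 m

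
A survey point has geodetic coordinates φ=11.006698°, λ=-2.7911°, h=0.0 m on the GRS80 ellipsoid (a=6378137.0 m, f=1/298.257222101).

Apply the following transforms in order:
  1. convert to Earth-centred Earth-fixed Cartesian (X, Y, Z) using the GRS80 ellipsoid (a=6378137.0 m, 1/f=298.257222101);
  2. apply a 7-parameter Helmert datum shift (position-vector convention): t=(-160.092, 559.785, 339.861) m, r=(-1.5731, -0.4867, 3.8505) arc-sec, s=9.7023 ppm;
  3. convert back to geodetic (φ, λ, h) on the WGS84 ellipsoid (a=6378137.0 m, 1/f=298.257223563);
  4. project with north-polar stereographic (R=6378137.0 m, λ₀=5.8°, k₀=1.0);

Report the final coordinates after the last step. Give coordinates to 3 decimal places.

start: φ=11.006698°, λ=-2.791100°, h=0.000 m
→ ECEF (a=6378137.000, f=1/298.257222101): X=6254146.3532, Y=-304904.9870, Z=1209733.4343
→ Helmert 7p (PV): X=6254049.7783, Y=-304222.1821, Z=1210102.1153
→ geod (Bowring, a=6378137.000): φ=11.01019356°, λ=-2.78490239°, h=-56.8856 m
→ stereo (R=6378137.0, λ₀=5.8°): E=-1569408.8156, N=-10395758.6100

E=-1569408.816 m, N=-10395758.610 m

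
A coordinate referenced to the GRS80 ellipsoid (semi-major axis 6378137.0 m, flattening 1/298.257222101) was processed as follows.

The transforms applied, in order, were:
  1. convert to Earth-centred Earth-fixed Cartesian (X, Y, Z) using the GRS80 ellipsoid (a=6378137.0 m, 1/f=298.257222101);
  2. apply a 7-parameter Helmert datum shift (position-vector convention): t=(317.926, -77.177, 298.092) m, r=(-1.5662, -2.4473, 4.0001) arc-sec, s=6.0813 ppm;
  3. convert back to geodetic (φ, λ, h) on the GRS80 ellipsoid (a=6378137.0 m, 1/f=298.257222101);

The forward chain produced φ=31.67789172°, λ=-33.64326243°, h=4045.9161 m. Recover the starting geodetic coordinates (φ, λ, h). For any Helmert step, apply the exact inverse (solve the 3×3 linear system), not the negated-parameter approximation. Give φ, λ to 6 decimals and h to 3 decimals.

start: φ=31.677892°, λ=-33.643262°, h=4045.916 m
→ ECEF (a=6378137.000, f=1/298.257222101): X=4525772.7316, Y=-3011844.4459, Z=3332213.6380
→ Helmert⁻¹: X=4525408.4075, Y=-3011862.0139, Z=3331818.7210
→ geod (Bowring, a=6378137.000): φ=31.67625200°, λ=-33.64554400°, h=3588.7040 m

φ=31.676252°, λ=-33.645544°, h=3588.704 m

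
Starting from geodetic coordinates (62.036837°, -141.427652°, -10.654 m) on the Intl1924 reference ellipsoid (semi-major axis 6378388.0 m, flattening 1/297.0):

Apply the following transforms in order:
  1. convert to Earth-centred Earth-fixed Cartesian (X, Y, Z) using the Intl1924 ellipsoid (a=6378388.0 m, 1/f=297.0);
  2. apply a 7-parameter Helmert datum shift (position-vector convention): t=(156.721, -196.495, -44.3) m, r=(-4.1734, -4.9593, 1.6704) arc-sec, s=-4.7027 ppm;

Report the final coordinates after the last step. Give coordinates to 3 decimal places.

X=-2344415.053 m, Y=-1869801.608 m, Z=5610465.999 m

start: φ=62.036837°, λ=-141.427652°, h=-10.654 m
→ ECEF (a=6378388.000, f=1/297.0): X=-2344463.0451, Y=-1869708.4383, Z=5610555.2223
→ Helmert 7p (PV): X=-2344415.0533, Y=-1869801.6077, Z=5610465.9990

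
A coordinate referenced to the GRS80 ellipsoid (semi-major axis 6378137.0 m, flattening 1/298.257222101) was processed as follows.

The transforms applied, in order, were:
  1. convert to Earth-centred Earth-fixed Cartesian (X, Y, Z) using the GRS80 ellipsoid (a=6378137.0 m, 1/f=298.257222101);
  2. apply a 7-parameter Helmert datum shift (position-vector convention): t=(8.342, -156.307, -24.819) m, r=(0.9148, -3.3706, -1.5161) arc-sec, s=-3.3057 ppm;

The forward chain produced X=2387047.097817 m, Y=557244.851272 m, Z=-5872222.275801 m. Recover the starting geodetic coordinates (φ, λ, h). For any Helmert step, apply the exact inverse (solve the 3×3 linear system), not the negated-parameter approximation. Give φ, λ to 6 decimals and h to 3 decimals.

start: X=2387047.0978, Y=557244.8513, Z=-5872222.2758 m
→ Helmert⁻¹: X=2386946.5903, Y=557394.5016, Z=-5872258.3461
→ geod (Bowring, a=6378137.000): φ=-67.48006400°, λ=13.14404500°, h=3390.8330 m

φ=-67.480064°, λ=13.144045°, h=3390.833 m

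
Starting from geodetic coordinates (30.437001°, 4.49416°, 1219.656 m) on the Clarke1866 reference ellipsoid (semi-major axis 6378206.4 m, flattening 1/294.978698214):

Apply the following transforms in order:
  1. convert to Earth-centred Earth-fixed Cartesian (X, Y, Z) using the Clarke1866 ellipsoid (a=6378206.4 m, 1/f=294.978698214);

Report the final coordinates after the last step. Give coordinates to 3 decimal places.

start: φ=30.437001°, λ=4.494160°, h=1219.656 m
→ ECEF (a=6378206.400, f=1/294.978698214): X=5488112.5652, Y=431360.9777, Z=3212678.1769

X=5488112.565 m, Y=431360.978 m, Z=3212678.177 m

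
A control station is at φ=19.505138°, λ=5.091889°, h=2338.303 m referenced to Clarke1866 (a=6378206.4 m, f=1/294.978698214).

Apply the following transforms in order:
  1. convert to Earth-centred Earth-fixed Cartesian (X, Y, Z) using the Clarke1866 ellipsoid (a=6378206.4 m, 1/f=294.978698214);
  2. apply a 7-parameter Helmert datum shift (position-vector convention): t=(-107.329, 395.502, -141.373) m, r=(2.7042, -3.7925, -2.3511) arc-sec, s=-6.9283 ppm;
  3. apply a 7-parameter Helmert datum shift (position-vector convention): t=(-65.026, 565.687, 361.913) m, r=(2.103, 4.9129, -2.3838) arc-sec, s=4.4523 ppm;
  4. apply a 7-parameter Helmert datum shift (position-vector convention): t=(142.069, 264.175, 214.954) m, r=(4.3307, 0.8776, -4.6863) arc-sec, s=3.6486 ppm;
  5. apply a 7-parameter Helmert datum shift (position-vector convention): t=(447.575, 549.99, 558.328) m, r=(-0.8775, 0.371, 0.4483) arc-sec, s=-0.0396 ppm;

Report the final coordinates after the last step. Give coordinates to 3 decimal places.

X=5993372.600 m, Y=535427.530 m, Z=2117741.521 m

start: φ=19.505138°, λ=5.091889°, h=2338.303 m
→ ECEF (a=6378206.400, f=1/294.978698214): X=5992900.9608, Y=533997.0382, Z=2116792.7254
→ Helmert 7p (PV): X=5992719.2776, Y=534292.7795, Z=2116753.8755
→ Helmert 7p (PV): X=5992737.5258, Y=534770.0055, Z=2116987.9227
→ Helmert 7p (PV): X=5992922.6171, Y=534855.5292, Z=2117196.3312
→ Helmert 7p (PV): X=5993372.6004, Y=535427.5302, Z=2117741.5207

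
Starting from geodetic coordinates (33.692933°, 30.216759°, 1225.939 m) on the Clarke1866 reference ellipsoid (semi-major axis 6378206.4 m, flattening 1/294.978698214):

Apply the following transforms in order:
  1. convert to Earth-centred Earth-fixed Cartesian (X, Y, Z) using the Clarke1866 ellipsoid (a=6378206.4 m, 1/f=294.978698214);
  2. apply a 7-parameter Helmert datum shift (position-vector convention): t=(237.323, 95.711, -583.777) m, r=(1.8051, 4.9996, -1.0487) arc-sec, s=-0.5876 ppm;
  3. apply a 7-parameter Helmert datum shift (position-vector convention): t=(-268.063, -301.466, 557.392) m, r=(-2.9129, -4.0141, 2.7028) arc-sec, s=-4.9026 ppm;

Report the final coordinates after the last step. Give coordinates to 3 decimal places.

X=4591366.850 m, Y=2673908.069 m, Z=3518572.419 m

start: φ=33.692933°, λ=30.216759°, h=1225.939 m
→ ECEF (a=6378206.400, f=1/294.978698214): X=4591427.4189, Y=2674072.7931, Z=3518654.4120
→ Helmert 7p (PV): X=4591760.9273, Y=2674112.7958, Z=3517980.6788
→ Helmert 7p (PV): X=4591366.8498, Y=2673908.0690, Z=3518572.4189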